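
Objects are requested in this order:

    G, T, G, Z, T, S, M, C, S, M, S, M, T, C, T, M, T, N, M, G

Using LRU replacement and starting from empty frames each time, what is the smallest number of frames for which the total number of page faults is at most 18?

2

f=1: 20 faults
f=2: 15 faults
f=3: 10 faults
f=4: 8 faults
f=5: 8 faults
f=6: 8 faults
f=7: 7 faults
Smallest f with faults ≤ 18 is 2.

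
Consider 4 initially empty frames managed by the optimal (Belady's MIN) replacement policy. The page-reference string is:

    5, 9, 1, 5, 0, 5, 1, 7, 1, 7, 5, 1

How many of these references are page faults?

5 → fault, frames [5]
9 → fault, frames [5, 9]
1 → fault, frames [5, 9, 1]
5 → hit
0 → fault, frames [5, 9, 1, 0]
5 → hit
1 → hit
7 → fault, evict 0, frames [5, 9, 1, 7]
1 → hit
7 → hit
5 → hit
1 → hit
Page faults: 5.

5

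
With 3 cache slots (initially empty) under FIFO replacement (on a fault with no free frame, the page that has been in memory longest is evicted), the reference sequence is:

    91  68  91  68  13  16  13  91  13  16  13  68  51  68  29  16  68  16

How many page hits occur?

8

91: fault, frames {91}
68: fault, frames {91,68}
91: hit
68: hit
13: fault, frames {91,68,13}
16: fault, evict 91, frames {68,13,16}
13: hit
91: fault, evict 68, frames {13,16,91}
13: hit
16: hit
13: hit
68: fault, evict 13, frames {16,91,68}
51: fault, evict 16, frames {91,68,51}
68: hit
29: fault, evict 91, frames {68,51,29}
16: fault, evict 68, frames {51,29,16}
68: fault, evict 51, frames {29,16,68}
16: hit
Hits: 8.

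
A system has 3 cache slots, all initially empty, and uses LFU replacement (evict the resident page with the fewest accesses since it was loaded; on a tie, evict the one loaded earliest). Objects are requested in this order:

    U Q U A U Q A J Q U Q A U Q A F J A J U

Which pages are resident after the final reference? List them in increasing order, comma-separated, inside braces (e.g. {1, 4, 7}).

{A, J, U}

U → fault, frames {U}
Q → fault, frames {U,Q}
U → hit
A → fault, frames {U,Q,A}
U → hit
Q → hit
A → hit
J → fault, evict Q, frames {U,A,J}
Q → fault, evict J, frames {U,A,Q}
U → hit
Q → hit
A → hit
U → hit
Q → hit
A → hit
F → fault, evict Q, frames {U,A,F}
J → fault, evict F, frames {U,A,J}
A → hit
J → hit
U → hit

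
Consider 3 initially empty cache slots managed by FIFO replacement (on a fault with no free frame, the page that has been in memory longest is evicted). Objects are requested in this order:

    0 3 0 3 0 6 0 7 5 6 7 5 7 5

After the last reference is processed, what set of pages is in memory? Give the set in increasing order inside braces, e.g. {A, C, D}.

{5, 6, 7}

0 -> fault, frames (0)
3 -> fault, frames (0 3)
0 -> hit
3 -> hit
0 -> hit
6 -> fault, frames (0 3 6)
0 -> hit
7 -> fault, evict 0, frames (3 6 7)
5 -> fault, evict 3, frames (6 7 5)
6 -> hit
7 -> hit
5 -> hit
7 -> hit
5 -> hit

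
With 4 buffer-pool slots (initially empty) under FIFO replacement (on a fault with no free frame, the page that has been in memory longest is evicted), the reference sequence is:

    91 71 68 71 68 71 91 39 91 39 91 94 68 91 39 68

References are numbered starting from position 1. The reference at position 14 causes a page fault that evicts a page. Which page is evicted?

71

pos 1: 91: miss, frames [91]
pos 2: 71: miss, frames [91, 71]
pos 3: 68: miss, frames [91, 71, 68]
pos 4: 71: hit
pos 5: 68: hit
pos 6: 71: hit
pos 7: 91: hit
pos 8: 39: miss, frames [91, 71, 68, 39]
pos 9: 91: hit
pos 10: 39: hit
pos 11: 91: hit
pos 12: 94: miss, evict 91, frames [71, 68, 39, 94]
pos 13: 68: hit
pos 14: 91: miss, evict 71, frames [68, 39, 94, 91]
At position 14, page 71 is evicted.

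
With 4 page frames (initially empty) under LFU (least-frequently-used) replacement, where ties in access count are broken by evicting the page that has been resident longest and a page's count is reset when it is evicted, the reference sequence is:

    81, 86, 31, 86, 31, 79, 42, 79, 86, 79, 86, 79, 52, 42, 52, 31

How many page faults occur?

81: miss, frames {81}
86: miss, frames {81,86}
31: miss, frames {81,86,31}
86: hit
31: hit
79: miss, frames {81,86,31,79}
42: miss, evict 81, frames {86,31,79,42}
79: hit
86: hit
79: hit
86: hit
79: hit
52: miss, evict 42, frames {86,31,79,52}
42: miss, evict 52, frames {86,31,79,42}
52: miss, evict 42, frames {86,31,79,52}
31: hit
Page faults: 8.

8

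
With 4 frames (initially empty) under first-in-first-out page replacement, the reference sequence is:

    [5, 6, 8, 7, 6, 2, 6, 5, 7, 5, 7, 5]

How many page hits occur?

6

5: miss, frames [5]
6: miss, frames [5, 6]
8: miss, frames [5, 6, 8]
7: miss, frames [5, 6, 8, 7]
6: hit
2: miss, evict 5, frames [6, 8, 7, 2]
6: hit
5: miss, evict 6, frames [8, 7, 2, 5]
7: hit
5: hit
7: hit
5: hit
Hits: 6.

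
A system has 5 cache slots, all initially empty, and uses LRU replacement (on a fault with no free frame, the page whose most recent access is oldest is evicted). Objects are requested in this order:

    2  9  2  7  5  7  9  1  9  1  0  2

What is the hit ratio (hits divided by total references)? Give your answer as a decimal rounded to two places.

2 → miss, frames [2]
9 → miss, frames [2, 9]
2 → hit
7 → miss, frames [9, 2, 7]
5 → miss, frames [9, 2, 7, 5]
7 → hit
9 → hit
1 → miss, frames [2, 5, 7, 9, 1]
9 → hit
1 → hit
0 → miss, evict 2, frames [5, 7, 9, 1, 0]
2 → miss, evict 5, frames [7, 9, 1, 0, 2]
Hits: 5 of 12 references → 5/12 = 0.4167.

0.42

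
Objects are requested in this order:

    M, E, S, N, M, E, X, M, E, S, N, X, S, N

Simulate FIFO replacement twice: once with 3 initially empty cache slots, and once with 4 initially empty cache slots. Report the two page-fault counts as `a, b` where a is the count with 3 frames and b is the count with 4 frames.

3 frames: F F F F F F F . . F F . . . → 9 faults.
4 frames: F F F F . . F F F F F F . . → 10 faults.
10 > 9: adding a frame increased faults — Belady's anomaly.

9, 10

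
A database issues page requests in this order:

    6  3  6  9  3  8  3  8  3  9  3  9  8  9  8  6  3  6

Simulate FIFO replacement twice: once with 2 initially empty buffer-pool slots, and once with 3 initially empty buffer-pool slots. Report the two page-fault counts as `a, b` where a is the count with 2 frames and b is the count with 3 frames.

9, 6

2 frames: F F . F . F F . . F . . F . . F F . → 9 faults.
3 frames: F F . F . F . . . . . . . . . F F . → 6 faults.
6 < 9: adding a frame reduced faults, as is typical.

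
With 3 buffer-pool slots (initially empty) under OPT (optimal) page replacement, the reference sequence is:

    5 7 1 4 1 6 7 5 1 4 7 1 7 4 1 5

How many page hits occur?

5 -> miss, frames (5)
7 -> miss, frames (5 7)
1 -> miss, frames (5 7 1)
4 -> miss, evict 5, frames (7 1 4)
1 -> hit
6 -> miss, evict 4, frames (7 1 6)
7 -> hit
5 -> miss, evict 6, frames (7 1 5)
1 -> hit
4 -> miss, evict 5, frames (7 1 4)
7 -> hit
1 -> hit
7 -> hit
4 -> hit
1 -> hit
5 -> miss, evict 4, frames (7 1 5)
Hits: 8.

8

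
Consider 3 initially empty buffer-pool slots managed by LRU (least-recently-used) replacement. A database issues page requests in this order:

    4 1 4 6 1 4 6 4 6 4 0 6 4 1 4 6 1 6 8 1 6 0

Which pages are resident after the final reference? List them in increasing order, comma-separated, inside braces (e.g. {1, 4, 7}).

{0, 1, 6}

4 -> miss, frames {4}
1 -> miss, frames {4,1}
4 -> hit
6 -> miss, frames {1,4,6}
1 -> hit
4 -> hit
6 -> hit
4 -> hit
6 -> hit
4 -> hit
0 -> miss, evict 1, frames {6,4,0}
6 -> hit
4 -> hit
1 -> miss, evict 0, frames {6,4,1}
4 -> hit
6 -> hit
1 -> hit
6 -> hit
8 -> miss, evict 4, frames {1,6,8}
1 -> hit
6 -> hit
0 -> miss, evict 8, frames {1,6,0}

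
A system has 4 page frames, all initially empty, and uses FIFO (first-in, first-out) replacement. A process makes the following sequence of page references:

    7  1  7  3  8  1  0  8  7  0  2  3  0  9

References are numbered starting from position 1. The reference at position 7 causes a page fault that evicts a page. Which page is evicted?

pos 1: 7 -> miss, frames [7]
pos 2: 1 -> miss, frames [7, 1]
pos 3: 7 -> hit
pos 4: 3 -> miss, frames [7, 1, 3]
pos 5: 8 -> miss, frames [7, 1, 3, 8]
pos 6: 1 -> hit
pos 7: 0 -> miss, evict 7, frames [1, 3, 8, 0]
At position 7, page 7 is evicted.

7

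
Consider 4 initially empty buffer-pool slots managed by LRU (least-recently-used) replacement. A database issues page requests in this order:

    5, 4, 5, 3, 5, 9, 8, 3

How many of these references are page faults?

5 → miss, frames (5)
4 → miss, frames (5 4)
5 → hit
3 → miss, frames (4 5 3)
5 → hit
9 → miss, frames (4 3 5 9)
8 → miss, evict 4, frames (3 5 9 8)
3 → hit
Page faults: 5.

5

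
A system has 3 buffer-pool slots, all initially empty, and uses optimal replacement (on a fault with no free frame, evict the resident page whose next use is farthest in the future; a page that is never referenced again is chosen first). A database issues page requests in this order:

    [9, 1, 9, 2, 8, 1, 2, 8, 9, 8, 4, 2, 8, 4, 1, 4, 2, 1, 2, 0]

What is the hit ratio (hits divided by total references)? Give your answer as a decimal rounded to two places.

9 → fault, frames [9]
1 → fault, frames [9, 1]
9 → hit
2 → fault, frames [9, 1, 2]
8 → fault, evict 9, frames [1, 2, 8]
1 → hit
2 → hit
8 → hit
9 → fault, evict 1, frames [2, 8, 9]
8 → hit
4 → fault, evict 9, frames [2, 8, 4]
2 → hit
8 → hit
4 → hit
1 → fault, evict 8, frames [2, 4, 1]
4 → hit
2 → hit
1 → hit
2 → hit
0 → fault, evict 1, frames [2, 4, 0]
Hits: 12 of 20 references → 12/20 = 0.6000.

0.60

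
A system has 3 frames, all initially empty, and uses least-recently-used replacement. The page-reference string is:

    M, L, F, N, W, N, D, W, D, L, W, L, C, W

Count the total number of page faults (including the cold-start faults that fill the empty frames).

M → fault, frames {M}
L → fault, frames {M,L}
F → fault, frames {M,L,F}
N → fault, evict M, frames {L,F,N}
W → fault, evict L, frames {F,N,W}
N → hit
D → fault, evict F, frames {W,N,D}
W → hit
D → hit
L → fault, evict N, frames {W,D,L}
W → hit
L → hit
C → fault, evict D, frames {W,L,C}
W → hit
Page faults: 8.

8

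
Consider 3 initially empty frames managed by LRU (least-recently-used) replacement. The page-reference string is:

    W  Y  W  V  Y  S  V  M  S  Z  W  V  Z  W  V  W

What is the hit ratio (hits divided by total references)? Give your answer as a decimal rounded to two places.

0.50

W → fault, frames [W]
Y → fault, frames [W, Y]
W → hit
V → fault, frames [Y, W, V]
Y → hit
S → fault, evict W, frames [V, Y, S]
V → hit
M → fault, evict Y, frames [S, V, M]
S → hit
Z → fault, evict V, frames [M, S, Z]
W → fault, evict M, frames [S, Z, W]
V → fault, evict S, frames [Z, W, V]
Z → hit
W → hit
V → hit
W → hit
Hits: 8 of 16 references → 8/16 = 0.5000.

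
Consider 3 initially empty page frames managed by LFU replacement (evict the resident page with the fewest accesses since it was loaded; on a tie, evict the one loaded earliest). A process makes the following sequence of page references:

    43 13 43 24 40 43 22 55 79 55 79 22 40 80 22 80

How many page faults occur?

12

43 → fault, frames [43]
13 → fault, frames [43, 13]
43 → hit
24 → fault, frames [43, 13, 24]
40 → fault, evict 13, frames [43, 24, 40]
43 → hit
22 → fault, evict 24, frames [43, 40, 22]
55 → fault, evict 40, frames [43, 22, 55]
79 → fault, evict 22, frames [43, 55, 79]
55 → hit
79 → hit
22 → fault, evict 55, frames [43, 79, 22]
40 → fault, evict 22, frames [43, 79, 40]
80 → fault, evict 40, frames [43, 79, 80]
22 → fault, evict 80, frames [43, 79, 22]
80 → fault, evict 22, frames [43, 79, 80]
Page faults: 12.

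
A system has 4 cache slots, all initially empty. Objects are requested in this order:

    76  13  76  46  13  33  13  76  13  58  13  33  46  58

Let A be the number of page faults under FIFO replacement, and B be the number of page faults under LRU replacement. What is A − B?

-1

Under FIFO: F F . F . F . . . F . . . . → 5 faults.
Under LRU: F F . F . F . . . F . . F . → 6 faults.
A − B = 5 − 6 = -1.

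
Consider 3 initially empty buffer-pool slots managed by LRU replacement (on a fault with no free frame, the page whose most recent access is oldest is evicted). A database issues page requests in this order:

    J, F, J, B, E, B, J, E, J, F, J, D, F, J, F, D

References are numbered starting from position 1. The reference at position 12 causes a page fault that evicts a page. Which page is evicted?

E

pos 1: J -> fault, frames [J]
pos 2: F -> fault, frames [J, F]
pos 3: J -> hit
pos 4: B -> fault, frames [F, J, B]
pos 5: E -> fault, evict F, frames [J, B, E]
pos 6: B -> hit
pos 7: J -> hit
pos 8: E -> hit
pos 9: J -> hit
pos 10: F -> fault, evict B, frames [E, J, F]
pos 11: J -> hit
pos 12: D -> fault, evict E, frames [F, J, D]
At position 12, page E is evicted.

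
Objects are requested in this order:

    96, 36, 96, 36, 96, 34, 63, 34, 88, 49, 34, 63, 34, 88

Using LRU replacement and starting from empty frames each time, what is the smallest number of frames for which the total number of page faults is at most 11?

2

f=1: 14 faults
f=2: 9 faults
f=3: 8 faults
f=4: 6 faults
f=5: 6 faults
f=6: 6 faults
Smallest f with faults ≤ 11 is 2.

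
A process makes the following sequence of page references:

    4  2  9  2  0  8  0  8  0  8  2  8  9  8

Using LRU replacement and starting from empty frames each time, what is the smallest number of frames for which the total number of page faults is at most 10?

2

f=1: 14 faults
f=2: 7 faults
f=3: 6 faults
f=4: 5 faults
f=5: 5 faults
Smallest f with faults ≤ 10 is 2.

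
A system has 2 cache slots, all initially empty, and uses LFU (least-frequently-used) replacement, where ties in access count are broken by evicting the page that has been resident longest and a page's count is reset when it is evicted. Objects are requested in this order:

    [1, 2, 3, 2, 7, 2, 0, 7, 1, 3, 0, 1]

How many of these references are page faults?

10

1 -> miss, frames (1)
2 -> miss, frames (1 2)
3 -> miss, evict 1, frames (2 3)
2 -> hit
7 -> miss, evict 3, frames (2 7)
2 -> hit
0 -> miss, evict 7, frames (2 0)
7 -> miss, evict 0, frames (2 7)
1 -> miss, evict 7, frames (2 1)
3 -> miss, evict 1, frames (2 3)
0 -> miss, evict 3, frames (2 0)
1 -> miss, evict 0, frames (2 1)
Page faults: 10.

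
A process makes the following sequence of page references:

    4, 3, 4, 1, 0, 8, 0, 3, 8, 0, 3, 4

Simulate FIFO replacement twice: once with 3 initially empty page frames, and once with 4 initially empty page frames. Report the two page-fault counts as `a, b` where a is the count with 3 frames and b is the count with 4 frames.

7, 6

3 frames: F F . F F F . F . . . F → 7 faults.
4 frames: F F . F F F . . . . . F → 6 faults.
6 < 7: adding a frame reduced faults, as is typical.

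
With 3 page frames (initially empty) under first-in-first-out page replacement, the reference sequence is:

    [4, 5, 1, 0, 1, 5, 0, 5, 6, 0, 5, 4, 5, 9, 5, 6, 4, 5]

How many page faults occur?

4: miss, frames (4)
5: miss, frames (4 5)
1: miss, frames (4 5 1)
0: miss, evict 4, frames (5 1 0)
1: hit
5: hit
0: hit
5: hit
6: miss, evict 5, frames (1 0 6)
0: hit
5: miss, evict 1, frames (0 6 5)
4: miss, evict 0, frames (6 5 4)
5: hit
9: miss, evict 6, frames (5 4 9)
5: hit
6: miss, evict 5, frames (4 9 6)
4: hit
5: miss, evict 4, frames (9 6 5)
Page faults: 10.

10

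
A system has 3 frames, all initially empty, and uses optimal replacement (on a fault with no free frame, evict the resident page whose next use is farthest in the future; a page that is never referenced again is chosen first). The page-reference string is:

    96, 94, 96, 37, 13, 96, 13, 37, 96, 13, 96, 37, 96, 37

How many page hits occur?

10

96: fault, frames (96)
94: fault, frames (96 94)
96: hit
37: fault, frames (96 94 37)
13: fault, evict 94, frames (96 37 13)
96: hit
13: hit
37: hit
96: hit
13: hit
96: hit
37: hit
96: hit
37: hit
Hits: 10.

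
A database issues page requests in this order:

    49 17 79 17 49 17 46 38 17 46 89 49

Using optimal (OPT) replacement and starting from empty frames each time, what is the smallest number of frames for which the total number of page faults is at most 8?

f=1: 12 faults
f=2: 9 faults
f=3: 7 faults
f=4: 6 faults
f=5: 6 faults
f=6: 6 faults
Smallest f with faults ≤ 8 is 3.

3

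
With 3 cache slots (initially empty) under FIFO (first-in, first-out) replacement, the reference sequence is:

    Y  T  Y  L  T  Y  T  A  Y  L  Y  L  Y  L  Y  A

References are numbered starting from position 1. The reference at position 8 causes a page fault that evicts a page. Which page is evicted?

pos 1: Y -> fault, frames {Y}
pos 2: T -> fault, frames {Y,T}
pos 3: Y -> hit
pos 4: L -> fault, frames {Y,T,L}
pos 5: T -> hit
pos 6: Y -> hit
pos 7: T -> hit
pos 8: A -> fault, evict Y, frames {T,L,A}
At position 8, page Y is evicted.

Y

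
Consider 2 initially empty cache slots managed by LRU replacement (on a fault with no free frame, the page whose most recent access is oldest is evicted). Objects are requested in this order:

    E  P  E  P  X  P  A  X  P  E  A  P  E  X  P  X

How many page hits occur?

E → miss, frames [E]
P → miss, frames [E, P]
E → hit
P → hit
X → miss, evict E, frames [P, X]
P → hit
A → miss, evict X, frames [P, A]
X → miss, evict P, frames [A, X]
P → miss, evict A, frames [X, P]
E → miss, evict X, frames [P, E]
A → miss, evict P, frames [E, A]
P → miss, evict E, frames [A, P]
E → miss, evict A, frames [P, E]
X → miss, evict P, frames [E, X]
P → miss, evict E, frames [X, P]
X → hit
Hits: 4.

4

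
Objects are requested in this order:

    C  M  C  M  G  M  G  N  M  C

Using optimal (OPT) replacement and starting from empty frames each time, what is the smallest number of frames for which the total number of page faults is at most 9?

2

f=1: 10 faults
f=2: 5 faults
f=3: 4 faults
f=4: 4 faults
Smallest f with faults ≤ 9 is 2.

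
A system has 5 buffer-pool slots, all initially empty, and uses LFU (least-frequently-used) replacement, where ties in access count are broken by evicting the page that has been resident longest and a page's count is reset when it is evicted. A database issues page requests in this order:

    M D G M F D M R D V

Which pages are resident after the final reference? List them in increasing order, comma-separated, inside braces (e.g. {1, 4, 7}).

{D, F, M, R, V}

M -> fault, frames {M}
D -> fault, frames {M,D}
G -> fault, frames {M,D,G}
M -> hit
F -> fault, frames {M,D,G,F}
D -> hit
M -> hit
R -> fault, frames {M,D,G,F,R}
D -> hit
V -> fault, evict G, frames {M,D,F,R,V}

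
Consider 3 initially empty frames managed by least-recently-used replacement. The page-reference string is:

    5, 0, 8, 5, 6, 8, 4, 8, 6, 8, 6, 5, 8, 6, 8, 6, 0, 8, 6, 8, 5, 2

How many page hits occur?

13

5: miss, frames [5]
0: miss, frames [5, 0]
8: miss, frames [5, 0, 8]
5: hit
6: miss, evict 0, frames [8, 5, 6]
8: hit
4: miss, evict 5, frames [6, 8, 4]
8: hit
6: hit
8: hit
6: hit
5: miss, evict 4, frames [8, 6, 5]
8: hit
6: hit
8: hit
6: hit
0: miss, evict 5, frames [8, 6, 0]
8: hit
6: hit
8: hit
5: miss, evict 0, frames [6, 8, 5]
2: miss, evict 6, frames [8, 5, 2]
Hits: 13.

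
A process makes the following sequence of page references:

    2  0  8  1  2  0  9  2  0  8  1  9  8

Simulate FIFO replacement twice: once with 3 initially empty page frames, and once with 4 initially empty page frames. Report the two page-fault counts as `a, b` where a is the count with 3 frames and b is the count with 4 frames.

9, 10

3 frames: F F F F F F F . . F F . . → 9 faults.
4 frames: F F F F . . F F F F F F . → 10 faults.
10 > 9: adding a frame increased faults — Belady's anomaly.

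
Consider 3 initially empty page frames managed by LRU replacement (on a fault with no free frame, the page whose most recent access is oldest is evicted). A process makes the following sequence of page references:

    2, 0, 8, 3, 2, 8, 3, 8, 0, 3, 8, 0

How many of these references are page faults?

6

2 -> fault, frames [2]
0 -> fault, frames [2, 0]
8 -> fault, frames [2, 0, 8]
3 -> fault, evict 2, frames [0, 8, 3]
2 -> fault, evict 0, frames [8, 3, 2]
8 -> hit
3 -> hit
8 -> hit
0 -> fault, evict 2, frames [3, 8, 0]
3 -> hit
8 -> hit
0 -> hit
Page faults: 6.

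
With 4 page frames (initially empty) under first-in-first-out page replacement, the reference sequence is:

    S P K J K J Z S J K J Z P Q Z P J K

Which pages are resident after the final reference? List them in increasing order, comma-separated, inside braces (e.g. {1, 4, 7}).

S -> miss, frames {S}
P -> miss, frames {S,P}
K -> miss, frames {S,P,K}
J -> miss, frames {S,P,K,J}
K -> hit
J -> hit
Z -> miss, evict S, frames {P,K,J,Z}
S -> miss, evict P, frames {K,J,Z,S}
J -> hit
K -> hit
J -> hit
Z -> hit
P -> miss, evict K, frames {J,Z,S,P}
Q -> miss, evict J, frames {Z,S,P,Q}
Z -> hit
P -> hit
J -> miss, evict Z, frames {S,P,Q,J}
K -> miss, evict S, frames {P,Q,J,K}

{J, K, P, Q}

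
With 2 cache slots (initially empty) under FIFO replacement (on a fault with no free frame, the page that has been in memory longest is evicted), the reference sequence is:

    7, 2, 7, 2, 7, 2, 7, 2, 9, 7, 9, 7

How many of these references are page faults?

4

7 → fault, frames (7)
2 → fault, frames (7 2)
7 → hit
2 → hit
7 → hit
2 → hit
7 → hit
2 → hit
9 → fault, evict 7, frames (2 9)
7 → fault, evict 2, frames (9 7)
9 → hit
7 → hit
Page faults: 4.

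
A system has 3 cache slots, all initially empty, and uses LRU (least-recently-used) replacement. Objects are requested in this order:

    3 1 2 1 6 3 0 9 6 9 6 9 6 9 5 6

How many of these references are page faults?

9

3 -> miss, frames {3}
1 -> miss, frames {3,1}
2 -> miss, frames {3,1,2}
1 -> hit
6 -> miss, evict 3, frames {2,1,6}
3 -> miss, evict 2, frames {1,6,3}
0 -> miss, evict 1, frames {6,3,0}
9 -> miss, evict 6, frames {3,0,9}
6 -> miss, evict 3, frames {0,9,6}
9 -> hit
6 -> hit
9 -> hit
6 -> hit
9 -> hit
5 -> miss, evict 0, frames {6,9,5}
6 -> hit
Page faults: 9.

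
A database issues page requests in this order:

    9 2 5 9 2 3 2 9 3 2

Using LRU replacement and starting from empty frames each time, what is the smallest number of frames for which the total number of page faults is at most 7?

f=1: 10 faults
f=2: 9 faults
f=3: 4 faults
f=4: 4 faults
Smallest f with faults ≤ 7 is 3.

3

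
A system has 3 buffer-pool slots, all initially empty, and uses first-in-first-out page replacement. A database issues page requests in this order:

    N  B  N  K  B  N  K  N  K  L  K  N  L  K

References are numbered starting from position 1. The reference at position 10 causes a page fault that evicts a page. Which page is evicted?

pos 1: N → miss, frames [N]
pos 2: B → miss, frames [N, B]
pos 3: N → hit
pos 4: K → miss, frames [N, B, K]
pos 5: B → hit
pos 6: N → hit
pos 7: K → hit
pos 8: N → hit
pos 9: K → hit
pos 10: L → miss, evict N, frames [B, K, L]
At position 10, page N is evicted.

N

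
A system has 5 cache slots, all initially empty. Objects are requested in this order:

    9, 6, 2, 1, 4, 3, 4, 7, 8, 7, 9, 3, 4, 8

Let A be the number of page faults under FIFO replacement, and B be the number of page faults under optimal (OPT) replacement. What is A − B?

1

Under FIFO: F F F F F F . F F . F . . . → 9 faults.
Under OPT: F F F F F F . F F . . . . . → 8 faults.
A − B = 9 − 8 = 1.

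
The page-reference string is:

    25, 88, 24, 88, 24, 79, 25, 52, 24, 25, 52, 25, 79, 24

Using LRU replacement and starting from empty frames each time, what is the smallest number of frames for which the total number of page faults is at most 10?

f=1: 14 faults
f=2: 11 faults
f=3: 9 faults
f=4: 5 faults
f=5: 5 faults
Smallest f with faults ≤ 10 is 3.

3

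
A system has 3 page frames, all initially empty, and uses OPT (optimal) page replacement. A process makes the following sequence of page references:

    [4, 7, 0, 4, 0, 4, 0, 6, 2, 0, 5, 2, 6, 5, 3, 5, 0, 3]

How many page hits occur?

4 -> fault, frames (4)
7 -> fault, frames (4 7)
0 -> fault, frames (4 7 0)
4 -> hit
0 -> hit
4 -> hit
0 -> hit
6 -> fault, evict 7, frames (4 0 6)
2 -> fault, evict 4, frames (0 6 2)
0 -> hit
5 -> fault, evict 0, frames (6 2 5)
2 -> hit
6 -> hit
5 -> hit
3 -> fault, evict 2, frames (6 5 3)
5 -> hit
0 -> fault, evict 5, frames (6 3 0)
3 -> hit
Hits: 10.

10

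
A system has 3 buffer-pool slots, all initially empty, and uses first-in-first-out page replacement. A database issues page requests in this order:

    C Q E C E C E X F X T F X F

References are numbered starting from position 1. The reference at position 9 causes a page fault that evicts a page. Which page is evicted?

Q

pos 1: C → fault, frames [C]
pos 2: Q → fault, frames [C, Q]
pos 3: E → fault, frames [C, Q, E]
pos 4: C → hit
pos 5: E → hit
pos 6: C → hit
pos 7: E → hit
pos 8: X → fault, evict C, frames [Q, E, X]
pos 9: F → fault, evict Q, frames [E, X, F]
At position 9, page Q is evicted.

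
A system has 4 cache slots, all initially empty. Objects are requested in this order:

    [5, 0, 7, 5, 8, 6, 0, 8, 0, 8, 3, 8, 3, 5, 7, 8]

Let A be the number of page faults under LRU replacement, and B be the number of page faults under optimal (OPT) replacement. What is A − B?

Under LRU: F F F . F F F . . . F . . F F . → 9 faults.
Under OPT: F F F . F F . . . . F . . . F . → 7 faults.
A − B = 9 − 7 = 2.

2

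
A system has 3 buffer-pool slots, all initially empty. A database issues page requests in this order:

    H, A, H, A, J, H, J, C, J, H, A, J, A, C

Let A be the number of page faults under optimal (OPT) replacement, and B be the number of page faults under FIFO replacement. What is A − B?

-3

Under OPT: F F . . F . . F . . F . . . → 5 faults.
Under FIFO: F F . . F . . F . F F F . F → 8 faults.
A − B = 5 − 8 = -3.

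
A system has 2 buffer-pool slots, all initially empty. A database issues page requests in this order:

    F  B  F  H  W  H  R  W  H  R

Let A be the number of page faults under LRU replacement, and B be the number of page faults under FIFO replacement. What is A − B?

2

Under LRU: F F . F F . F F F F → 8 faults.
Under FIFO: F F . F F . F . F . → 6 faults.
A − B = 8 − 6 = 2.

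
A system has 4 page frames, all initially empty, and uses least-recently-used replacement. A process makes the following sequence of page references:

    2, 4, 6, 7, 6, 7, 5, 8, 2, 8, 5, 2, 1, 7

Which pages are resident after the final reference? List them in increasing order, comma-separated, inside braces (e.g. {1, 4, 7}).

2 -> fault, frames [2]
4 -> fault, frames [2, 4]
6 -> fault, frames [2, 4, 6]
7 -> fault, frames [2, 4, 6, 7]
6 -> hit
7 -> hit
5 -> fault, evict 2, frames [4, 6, 7, 5]
8 -> fault, evict 4, frames [6, 7, 5, 8]
2 -> fault, evict 6, frames [7, 5, 8, 2]
8 -> hit
5 -> hit
2 -> hit
1 -> fault, evict 7, frames [8, 5, 2, 1]
7 -> fault, evict 8, frames [5, 2, 1, 7]

{1, 2, 5, 7}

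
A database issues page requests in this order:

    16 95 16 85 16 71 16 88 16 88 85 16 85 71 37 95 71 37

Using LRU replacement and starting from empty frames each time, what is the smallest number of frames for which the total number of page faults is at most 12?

f=1: 18 faults
f=2: 12 faults
f=3: 9 faults
f=4: 7 faults
f=5: 7 faults
f=6: 6 faults
Smallest f with faults ≤ 12 is 2.

2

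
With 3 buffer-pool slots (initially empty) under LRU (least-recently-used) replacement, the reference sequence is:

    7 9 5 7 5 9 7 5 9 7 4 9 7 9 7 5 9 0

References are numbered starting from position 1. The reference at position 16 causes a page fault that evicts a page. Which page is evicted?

4

pos 1: 7: fault, frames (7)
pos 2: 9: fault, frames (7 9)
pos 3: 5: fault, frames (7 9 5)
pos 4: 7: hit
pos 5: 5: hit
pos 6: 9: hit
pos 7: 7: hit
pos 8: 5: hit
pos 9: 9: hit
pos 10: 7: hit
pos 11: 4: fault, evict 5, frames (9 7 4)
pos 12: 9: hit
pos 13: 7: hit
pos 14: 9: hit
pos 15: 7: hit
pos 16: 5: fault, evict 4, frames (9 7 5)
At position 16, page 4 is evicted.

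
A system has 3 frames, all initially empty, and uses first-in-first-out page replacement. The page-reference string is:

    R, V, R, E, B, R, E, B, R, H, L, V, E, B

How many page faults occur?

R -> miss, frames {R}
V -> miss, frames {R,V}
R -> hit
E -> miss, frames {R,V,E}
B -> miss, evict R, frames {V,E,B}
R -> miss, evict V, frames {E,B,R}
E -> hit
B -> hit
R -> hit
H -> miss, evict E, frames {B,R,H}
L -> miss, evict B, frames {R,H,L}
V -> miss, evict R, frames {H,L,V}
E -> miss, evict H, frames {L,V,E}
B -> miss, evict L, frames {V,E,B}
Page faults: 10.

10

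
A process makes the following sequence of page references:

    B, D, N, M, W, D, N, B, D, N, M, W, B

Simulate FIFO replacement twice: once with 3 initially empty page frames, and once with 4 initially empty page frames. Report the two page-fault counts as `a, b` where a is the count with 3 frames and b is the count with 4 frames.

10, 11

3 frames: F F F F F F F F . . F F . → 10 faults.
4 frames: F F F F F . . F F F F F F → 11 faults.
11 > 10: adding a frame increased faults — Belady's anomaly.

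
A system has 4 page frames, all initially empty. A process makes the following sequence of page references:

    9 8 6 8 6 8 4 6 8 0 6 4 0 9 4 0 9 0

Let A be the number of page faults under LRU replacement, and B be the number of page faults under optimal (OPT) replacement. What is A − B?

1

Under LRU: F F F . . . F . . F . . . F . . . . → 6 faults.
Under OPT: F F F . . . F . . F . . . . . . . . → 5 faults.
A − B = 6 − 5 = 1.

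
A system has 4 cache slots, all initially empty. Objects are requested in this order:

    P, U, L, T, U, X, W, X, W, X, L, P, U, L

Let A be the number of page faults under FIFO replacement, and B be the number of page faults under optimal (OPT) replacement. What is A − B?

2

Under FIFO: F F F F . F F . . . . F F F → 9 faults.
Under OPT: F F F F . F F . . . . . F . → 7 faults.
A − B = 9 − 7 = 2.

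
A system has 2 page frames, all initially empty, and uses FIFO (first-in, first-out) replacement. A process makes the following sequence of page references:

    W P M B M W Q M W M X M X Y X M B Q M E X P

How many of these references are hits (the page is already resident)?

W: miss, frames (W)
P: miss, frames (W P)
M: miss, evict W, frames (P M)
B: miss, evict P, frames (M B)
M: hit
W: miss, evict M, frames (B W)
Q: miss, evict B, frames (W Q)
M: miss, evict W, frames (Q M)
W: miss, evict Q, frames (M W)
M: hit
X: miss, evict M, frames (W X)
M: miss, evict W, frames (X M)
X: hit
Y: miss, evict X, frames (M Y)
X: miss, evict M, frames (Y X)
M: miss, evict Y, frames (X M)
B: miss, evict X, frames (M B)
Q: miss, evict M, frames (B Q)
M: miss, evict B, frames (Q M)
E: miss, evict Q, frames (M E)
X: miss, evict M, frames (E X)
P: miss, evict E, frames (X P)
Hits: 3.

3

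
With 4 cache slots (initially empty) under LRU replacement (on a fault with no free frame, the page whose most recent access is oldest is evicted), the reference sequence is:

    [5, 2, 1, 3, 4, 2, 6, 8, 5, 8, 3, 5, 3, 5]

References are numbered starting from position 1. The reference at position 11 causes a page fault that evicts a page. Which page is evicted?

2

pos 1: 5 → miss, frames {5}
pos 2: 2 → miss, frames {5,2}
pos 3: 1 → miss, frames {5,2,1}
pos 4: 3 → miss, frames {5,2,1,3}
pos 5: 4 → miss, evict 5, frames {2,1,3,4}
pos 6: 2 → hit
pos 7: 6 → miss, evict 1, frames {3,4,2,6}
pos 8: 8 → miss, evict 3, frames {4,2,6,8}
pos 9: 5 → miss, evict 4, frames {2,6,8,5}
pos 10: 8 → hit
pos 11: 3 → miss, evict 2, frames {6,5,8,3}
At position 11, page 2 is evicted.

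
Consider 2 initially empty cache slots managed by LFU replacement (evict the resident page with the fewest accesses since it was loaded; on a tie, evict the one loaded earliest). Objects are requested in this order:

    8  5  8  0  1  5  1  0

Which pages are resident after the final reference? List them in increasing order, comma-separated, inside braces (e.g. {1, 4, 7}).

8 → fault, frames (8)
5 → fault, frames (8 5)
8 → hit
0 → fault, evict 5, frames (8 0)
1 → fault, evict 0, frames (8 1)
5 → fault, evict 1, frames (8 5)
1 → fault, evict 5, frames (8 1)
0 → fault, evict 1, frames (8 0)

{0, 8}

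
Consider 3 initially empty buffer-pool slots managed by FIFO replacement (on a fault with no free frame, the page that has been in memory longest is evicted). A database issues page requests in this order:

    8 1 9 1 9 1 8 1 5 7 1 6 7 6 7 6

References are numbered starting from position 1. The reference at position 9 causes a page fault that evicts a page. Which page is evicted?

pos 1: 8 → miss, frames (8)
pos 2: 1 → miss, frames (8 1)
pos 3: 9 → miss, frames (8 1 9)
pos 4: 1 → hit
pos 5: 9 → hit
pos 6: 1 → hit
pos 7: 8 → hit
pos 8: 1 → hit
pos 9: 5 → miss, evict 8, frames (1 9 5)
At position 9, page 8 is evicted.

8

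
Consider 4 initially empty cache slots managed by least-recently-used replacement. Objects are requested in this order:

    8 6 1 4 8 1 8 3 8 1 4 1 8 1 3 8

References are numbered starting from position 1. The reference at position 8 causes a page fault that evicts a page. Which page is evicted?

pos 1: 8 → miss, frames (8)
pos 2: 6 → miss, frames (8 6)
pos 3: 1 → miss, frames (8 6 1)
pos 4: 4 → miss, frames (8 6 1 4)
pos 5: 8 → hit
pos 6: 1 → hit
pos 7: 8 → hit
pos 8: 3 → miss, evict 6, frames (4 1 8 3)
At position 8, page 6 is evicted.

6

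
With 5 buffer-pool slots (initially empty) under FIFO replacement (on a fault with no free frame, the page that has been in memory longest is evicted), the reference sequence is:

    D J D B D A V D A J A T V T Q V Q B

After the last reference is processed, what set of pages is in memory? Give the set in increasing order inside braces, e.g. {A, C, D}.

D: fault, frames (D)
J: fault, frames (D J)
D: hit
B: fault, frames (D J B)
D: hit
A: fault, frames (D J B A)
V: fault, frames (D J B A V)
D: hit
A: hit
J: hit
A: hit
T: fault, evict D, frames (J B A V T)
V: hit
T: hit
Q: fault, evict J, frames (B A V T Q)
V: hit
Q: hit
B: hit

{A, B, Q, T, V}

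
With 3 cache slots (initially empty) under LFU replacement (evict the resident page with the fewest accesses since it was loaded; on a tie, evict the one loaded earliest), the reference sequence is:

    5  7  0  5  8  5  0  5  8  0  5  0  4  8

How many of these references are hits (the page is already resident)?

5 -> miss, frames [5]
7 -> miss, frames [5, 7]
0 -> miss, frames [5, 7, 0]
5 -> hit
8 -> miss, evict 7, frames [5, 0, 8]
5 -> hit
0 -> hit
5 -> hit
8 -> hit
0 -> hit
5 -> hit
0 -> hit
4 -> miss, evict 8, frames [5, 0, 4]
8 -> miss, evict 4, frames [5, 0, 8]
Hits: 8.

8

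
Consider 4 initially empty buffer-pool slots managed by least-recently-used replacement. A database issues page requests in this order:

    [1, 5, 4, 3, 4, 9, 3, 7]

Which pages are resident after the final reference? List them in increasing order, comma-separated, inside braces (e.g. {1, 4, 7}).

1: miss, frames [1]
5: miss, frames [1, 5]
4: miss, frames [1, 5, 4]
3: miss, frames [1, 5, 4, 3]
4: hit
9: miss, evict 1, frames [5, 3, 4, 9]
3: hit
7: miss, evict 5, frames [4, 9, 3, 7]

{3, 4, 7, 9}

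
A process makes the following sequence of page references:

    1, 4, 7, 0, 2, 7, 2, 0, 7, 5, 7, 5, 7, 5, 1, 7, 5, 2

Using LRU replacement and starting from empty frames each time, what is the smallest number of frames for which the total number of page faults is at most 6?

f=1: 18 faults
f=2: 13 faults
f=3: 8 faults
f=4: 8 faults
f=5: 7 faults
f=6: 6 faults
Smallest f with faults ≤ 6 is 6.

6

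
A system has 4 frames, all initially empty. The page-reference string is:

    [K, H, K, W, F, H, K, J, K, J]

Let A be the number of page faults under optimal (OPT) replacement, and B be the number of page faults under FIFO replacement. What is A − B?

-1

Under OPT: F F . F F . . F . . → 5 faults.
Under FIFO: F F . F F . . F F . → 6 faults.
A − B = 5 − 6 = -1.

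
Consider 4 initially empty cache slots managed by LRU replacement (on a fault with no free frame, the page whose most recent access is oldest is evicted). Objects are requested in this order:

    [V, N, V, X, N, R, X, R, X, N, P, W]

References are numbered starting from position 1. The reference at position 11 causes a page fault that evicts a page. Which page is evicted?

V

pos 1: V: miss, frames [V]
pos 2: N: miss, frames [V, N]
pos 3: V: hit
pos 4: X: miss, frames [N, V, X]
pos 5: N: hit
pos 6: R: miss, frames [V, X, N, R]
pos 7: X: hit
pos 8: R: hit
pos 9: X: hit
pos 10: N: hit
pos 11: P: miss, evict V, frames [R, X, N, P]
At position 11, page V is evicted.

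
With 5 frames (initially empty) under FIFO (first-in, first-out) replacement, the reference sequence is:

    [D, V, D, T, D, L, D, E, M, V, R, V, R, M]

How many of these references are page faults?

D → miss, frames [D]
V → miss, frames [D, V]
D → hit
T → miss, frames [D, V, T]
D → hit
L → miss, frames [D, V, T, L]
D → hit
E → miss, frames [D, V, T, L, E]
M → miss, evict D, frames [V, T, L, E, M]
V → hit
R → miss, evict V, frames [T, L, E, M, R]
V → miss, evict T, frames [L, E, M, R, V]
R → hit
M → hit
Page faults: 8.

8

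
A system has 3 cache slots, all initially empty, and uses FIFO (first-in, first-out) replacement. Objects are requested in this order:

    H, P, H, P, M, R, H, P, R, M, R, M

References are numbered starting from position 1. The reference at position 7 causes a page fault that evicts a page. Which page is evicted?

P

pos 1: H -> miss, frames (H)
pos 2: P -> miss, frames (H P)
pos 3: H -> hit
pos 4: P -> hit
pos 5: M -> miss, frames (H P M)
pos 6: R -> miss, evict H, frames (P M R)
pos 7: H -> miss, evict P, frames (M R H)
At position 7, page P is evicted.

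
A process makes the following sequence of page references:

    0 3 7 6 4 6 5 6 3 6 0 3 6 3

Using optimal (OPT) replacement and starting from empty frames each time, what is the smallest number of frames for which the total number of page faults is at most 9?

2

f=1: 14 faults
f=2: 9 faults
f=3: 7 faults
f=4: 6 faults
f=5: 6 faults
f=6: 6 faults
Smallest f with faults ≤ 9 is 2.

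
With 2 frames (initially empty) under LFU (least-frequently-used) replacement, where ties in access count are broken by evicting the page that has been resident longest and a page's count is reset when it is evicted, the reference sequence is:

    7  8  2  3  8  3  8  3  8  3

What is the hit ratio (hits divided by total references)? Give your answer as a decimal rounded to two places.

0.50

7: miss, frames (7)
8: miss, frames (7 8)
2: miss, evict 7, frames (8 2)
3: miss, evict 8, frames (2 3)
8: miss, evict 2, frames (3 8)
3: hit
8: hit
3: hit
8: hit
3: hit
Hits: 5 of 10 references → 5/10 = 0.5000.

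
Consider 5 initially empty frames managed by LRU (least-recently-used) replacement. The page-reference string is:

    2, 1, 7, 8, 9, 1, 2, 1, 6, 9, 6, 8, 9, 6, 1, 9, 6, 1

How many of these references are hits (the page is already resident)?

2 -> miss, frames (2)
1 -> miss, frames (2 1)
7 -> miss, frames (2 1 7)
8 -> miss, frames (2 1 7 8)
9 -> miss, frames (2 1 7 8 9)
1 -> hit
2 -> hit
1 -> hit
6 -> miss, evict 7, frames (8 9 2 1 6)
9 -> hit
6 -> hit
8 -> hit
9 -> hit
6 -> hit
1 -> hit
9 -> hit
6 -> hit
1 -> hit
Hits: 12.

12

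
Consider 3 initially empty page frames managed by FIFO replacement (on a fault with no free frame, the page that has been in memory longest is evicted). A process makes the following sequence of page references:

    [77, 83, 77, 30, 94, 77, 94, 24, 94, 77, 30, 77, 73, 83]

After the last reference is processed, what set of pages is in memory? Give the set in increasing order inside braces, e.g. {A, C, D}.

{30, 73, 83}

77: fault, frames [77]
83: fault, frames [77, 83]
77: hit
30: fault, frames [77, 83, 30]
94: fault, evict 77, frames [83, 30, 94]
77: fault, evict 83, frames [30, 94, 77]
94: hit
24: fault, evict 30, frames [94, 77, 24]
94: hit
77: hit
30: fault, evict 94, frames [77, 24, 30]
77: hit
73: fault, evict 77, frames [24, 30, 73]
83: fault, evict 24, frames [30, 73, 83]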